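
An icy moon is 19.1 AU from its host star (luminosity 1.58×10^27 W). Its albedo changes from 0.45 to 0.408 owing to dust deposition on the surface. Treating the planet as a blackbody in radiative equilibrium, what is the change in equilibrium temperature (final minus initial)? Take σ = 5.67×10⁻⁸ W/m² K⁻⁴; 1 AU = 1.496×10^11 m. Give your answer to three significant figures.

Orbital distance: d = 19.1 AU = 2.857×10^12 m.
Spreading L over a sphere of radius d: S = 1.58×10^27/(4π·2.86×10^12²) = 15.40 W/m².
Initial: T₁ = [S(1−0.45)/(4σ)]^(1/4) = 78.17 K.
After:  T₂ = [15.40·0.592/(4σ)]^(1/4) = 79.62 K.
Change: 79.62 − 78.17 = 1.451 K.

1.45 kelvin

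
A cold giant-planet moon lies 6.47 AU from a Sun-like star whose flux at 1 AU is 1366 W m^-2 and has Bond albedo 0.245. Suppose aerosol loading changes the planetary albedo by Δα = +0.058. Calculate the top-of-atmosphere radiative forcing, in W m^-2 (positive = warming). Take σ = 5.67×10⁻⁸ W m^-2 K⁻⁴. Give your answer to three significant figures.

Irradiance scales as 1/d², so S = 1366 W m^-2 × (1/6.47)² = 32.63 W m^-2.
TOA radiative forcing: ΔF = −S·Δα/4 = −32.63·(+0.058)/4 = -0.4732 W m^-2.

-0.473 W m^-2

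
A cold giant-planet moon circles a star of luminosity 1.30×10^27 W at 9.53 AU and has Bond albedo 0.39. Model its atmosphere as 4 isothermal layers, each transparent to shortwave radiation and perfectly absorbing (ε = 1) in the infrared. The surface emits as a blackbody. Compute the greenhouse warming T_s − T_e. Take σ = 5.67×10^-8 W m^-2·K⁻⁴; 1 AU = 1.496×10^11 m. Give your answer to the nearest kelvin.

Orbital distance: d = 9.53 AU = 1.426×10^12 m.
Flux at the orbit: S = L/(4πd²) = 1.30×10^27/(4π·(1.43×10^12)²) = 50.90 W m^-2.
OLR = S(1−α)/4 = 7.762 W m^-2; the top layer radiates at T_e = 108.2 K.
Surface: T_s = (5)^¼·T_e = 161.7 K.
So the greenhouse effect raises the surface by 161.7 − 108.2 = 53.58 K.

54 kelvin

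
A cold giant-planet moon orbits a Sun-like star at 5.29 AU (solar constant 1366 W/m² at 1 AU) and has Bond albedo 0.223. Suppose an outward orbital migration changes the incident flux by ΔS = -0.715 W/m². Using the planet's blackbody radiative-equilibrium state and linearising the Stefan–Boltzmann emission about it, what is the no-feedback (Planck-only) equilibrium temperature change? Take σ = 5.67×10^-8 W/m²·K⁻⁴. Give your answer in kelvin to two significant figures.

Irradiance scales as 1/d², so S = 1366 W/m² × (1/5.29)² = 48.81 W/m².
Unperturbed T_e = [48.81·(1−0.223)/(4σ)]^¼ = 113.7 K.
TOA radiative forcing: ΔF = (1−α)ΔS/4 = 0.777·(-0.715)/4 = -0.1389 W/m².
The Planck feedback parameter is 4σT_e³ = 0.3335 W/m²/K.
ΔT₀ = ΔF/λ_P = -0.1389/0.3335 = -0.416 K.

-0.42 kelvin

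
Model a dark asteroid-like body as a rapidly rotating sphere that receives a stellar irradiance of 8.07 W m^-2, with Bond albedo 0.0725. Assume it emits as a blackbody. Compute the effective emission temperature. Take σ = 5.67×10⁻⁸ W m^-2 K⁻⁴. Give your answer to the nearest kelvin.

The planet absorbs (1−α)S over its disc πR² and re-emits over 4πR², so the mean absorbed flux is (1−0.0725)·8.070/4 = 1.871 W m^-2.
In equilibrium σT⁴ equals this, so T = 75.79 K.

76 kelvin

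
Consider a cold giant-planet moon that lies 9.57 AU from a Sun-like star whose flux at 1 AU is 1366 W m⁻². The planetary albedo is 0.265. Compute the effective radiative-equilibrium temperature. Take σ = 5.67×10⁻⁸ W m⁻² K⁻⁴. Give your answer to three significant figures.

Irradiance scales as 1/d², so S = 1366 W m⁻² × (1/9.57)² = 14.92 W m⁻².
Absorbed flux (global mean): S(1−α)/4 = 14.92·0.735/4 = 2.741 W m⁻².
In equilibrium σT⁴ equals this, so T = 83.38 K.

83.4 K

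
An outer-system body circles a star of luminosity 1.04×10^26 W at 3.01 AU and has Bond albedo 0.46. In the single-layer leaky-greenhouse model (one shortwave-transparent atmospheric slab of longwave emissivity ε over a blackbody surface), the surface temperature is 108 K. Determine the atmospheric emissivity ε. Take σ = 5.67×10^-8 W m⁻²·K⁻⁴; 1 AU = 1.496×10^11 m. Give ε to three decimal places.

0.571

d = 3.01 × 1.496×10^11 m = 4.503×10^11 m.
Spreading L over a sphere of radius d: S = 1.04×10^26/(4π·4.50×10^11²) = 40.82 W m⁻².
First, T_e = [40.82·(1−0.46)/(4σ)]^(1/4) = 99.29 K.
Since (2−ε)/2 = (T_e/T_s)⁴ = 0.7143, ε = 0.5714.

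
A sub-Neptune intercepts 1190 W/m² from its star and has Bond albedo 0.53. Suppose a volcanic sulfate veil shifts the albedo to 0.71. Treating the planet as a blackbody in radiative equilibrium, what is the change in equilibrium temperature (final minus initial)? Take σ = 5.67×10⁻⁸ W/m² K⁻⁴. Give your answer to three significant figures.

-25.3 K

With α = 0.53, T₁ = 222.8 K.
Final:   T₂ = [S(1−0.71)/(4σ)]^(1/4) = 197.5 K.
Change: 197.5 − 222.8 = -25.34 K.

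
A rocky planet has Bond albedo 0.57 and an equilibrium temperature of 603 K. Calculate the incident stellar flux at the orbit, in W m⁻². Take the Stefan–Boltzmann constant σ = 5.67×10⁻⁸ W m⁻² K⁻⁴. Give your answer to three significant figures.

Invert the energy balance for S: S = 4σT⁴/(1−α).
The emitted flux is σT⁴ = 7496 W m⁻².
S = 4·7496/0.43 = 69730 W m⁻².

69700 W m⁻²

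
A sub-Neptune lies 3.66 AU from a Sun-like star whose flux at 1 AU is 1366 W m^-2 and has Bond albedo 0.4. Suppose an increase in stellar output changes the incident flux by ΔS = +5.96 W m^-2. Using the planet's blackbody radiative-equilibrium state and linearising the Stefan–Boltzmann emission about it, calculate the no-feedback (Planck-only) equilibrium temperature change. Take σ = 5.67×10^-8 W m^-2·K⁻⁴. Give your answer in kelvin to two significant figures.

1.9 K

Flux at the orbit: S = 1366/(3.66)² = 102.0 W m^-2.
Unperturbed T_e = [102.0·(1−0.4)/(4σ)]^¼ = 128.2 K.
Only a fraction (1−α) is absorbed and it's spread over 4πR², so ΔF = (1−α)ΔS/4 = 0.8940 W m^-2.
Planck response: λ_P = 4σT_e³ = 4·5.67×10⁻⁸·(128.2)³ = 0.4774 W m^-2/K.
So ΔT₀ = 0.8940/0.4774 = 1.87 K.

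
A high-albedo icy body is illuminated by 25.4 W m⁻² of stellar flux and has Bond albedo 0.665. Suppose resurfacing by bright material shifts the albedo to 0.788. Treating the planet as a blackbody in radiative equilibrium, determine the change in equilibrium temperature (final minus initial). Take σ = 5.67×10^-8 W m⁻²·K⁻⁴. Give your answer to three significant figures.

With α = 0.665, T₁ = 78.26 K.
After:  T₂ = [25.40·0.212/(4σ)]^(1/4) = 69.80 K.
Change: 69.80 − 78.26 = -8.459 K.

-8.46 K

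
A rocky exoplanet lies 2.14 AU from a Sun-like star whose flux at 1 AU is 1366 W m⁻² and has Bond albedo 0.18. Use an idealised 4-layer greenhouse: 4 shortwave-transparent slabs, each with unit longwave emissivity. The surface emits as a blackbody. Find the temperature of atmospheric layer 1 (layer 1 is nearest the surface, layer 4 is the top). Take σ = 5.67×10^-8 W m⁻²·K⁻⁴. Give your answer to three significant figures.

Irradiance scales as 1/d², so S = 1366 W m⁻² × (1/2.14)² = 298.3 W m⁻².
The effective emission temperature is T_e = [S(1−α)/(4σ)]^¼ = 181.2 K.
In the N-layer model, layer k (counted from the surface) has T_k = (N+1−k)^(1/4)·T_e.
With k = 1: T_1 = (4+1−1)^¼·181.2 K = 256.3 K.

256 kelvin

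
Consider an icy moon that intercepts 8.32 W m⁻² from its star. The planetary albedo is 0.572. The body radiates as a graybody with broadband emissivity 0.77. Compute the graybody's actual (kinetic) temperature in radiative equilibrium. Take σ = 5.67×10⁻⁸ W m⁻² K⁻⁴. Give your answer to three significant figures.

Absorbed flux (global mean): S(1−α)/4 = 8.320·0.428/4 = 0.8902 W m⁻².
Equating to εσT⁴ with ε = 0.77: T = (0.8902/0.77σ)^(1/4) = 67.20 K.

67.2 kelvin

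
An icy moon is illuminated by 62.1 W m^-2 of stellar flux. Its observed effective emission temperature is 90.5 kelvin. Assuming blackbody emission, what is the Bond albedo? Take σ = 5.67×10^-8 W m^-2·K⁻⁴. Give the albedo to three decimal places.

0.755

Energy balance: S(1−α)/4 = σT⁴, so 1−α = 4σT⁴/S.
4σT⁴ = 4·5.67×10⁻⁸·(90.5)⁴ = 15.21 W m^-2.
1−α = 15.21/62.10 = 0.2450, so α = 0.7550.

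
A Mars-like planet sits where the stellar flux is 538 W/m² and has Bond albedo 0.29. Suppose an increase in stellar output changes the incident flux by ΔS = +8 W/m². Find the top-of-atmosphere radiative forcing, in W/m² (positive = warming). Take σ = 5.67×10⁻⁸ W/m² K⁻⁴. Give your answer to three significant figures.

TOA radiative forcing: ΔF = (1−α)ΔS/4 = 0.71·(+8)/4 = 1.420 W/m².

1.42 W/m²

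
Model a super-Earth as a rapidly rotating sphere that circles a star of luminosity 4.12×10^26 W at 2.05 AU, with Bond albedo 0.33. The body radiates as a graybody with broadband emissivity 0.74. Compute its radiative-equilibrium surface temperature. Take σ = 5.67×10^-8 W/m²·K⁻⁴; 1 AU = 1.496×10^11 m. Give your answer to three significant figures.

d = 2.05 × 1.496×10^11 m = 3.067×10^11 m.
Flux at the orbit: S = L/(4πd²) = 4.12×10^26/(4π·(3.07×10^11)²) = 348.6 W/m².
Averaging over the sphere, the absorbed flux is S(1−α)/4 = 58.39 W/m².
Radiative balance εσT⁴ = 58.39 gives T = [58.39/(0.74·σ)]^(1/4) = 193.1 K.

193 K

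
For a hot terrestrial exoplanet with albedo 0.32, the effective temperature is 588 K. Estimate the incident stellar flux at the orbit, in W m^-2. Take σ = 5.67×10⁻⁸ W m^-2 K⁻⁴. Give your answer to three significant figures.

From S(1−α)/4 = σT⁴: S = 4σT⁴/(1−α).
The emitted flux is σT⁴ = 6778 W m^-2.
S = 4·6778/0.68 = 39870 W m^-2.

39900 W m^-2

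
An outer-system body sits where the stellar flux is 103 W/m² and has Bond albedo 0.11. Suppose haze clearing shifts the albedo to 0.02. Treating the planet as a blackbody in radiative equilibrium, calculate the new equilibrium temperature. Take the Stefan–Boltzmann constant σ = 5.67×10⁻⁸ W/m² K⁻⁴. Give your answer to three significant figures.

145 K

With the new albedo, S(1−α₂)/4 = 25.23 W/m², so T₂ = 145.2 K.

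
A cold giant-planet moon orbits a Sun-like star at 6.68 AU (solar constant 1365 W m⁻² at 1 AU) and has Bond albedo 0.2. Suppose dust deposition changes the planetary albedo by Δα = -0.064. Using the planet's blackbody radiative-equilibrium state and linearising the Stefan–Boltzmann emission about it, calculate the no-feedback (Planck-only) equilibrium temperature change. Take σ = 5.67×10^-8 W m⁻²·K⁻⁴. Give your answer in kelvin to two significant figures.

2.0 kelvin

Flux at the orbit: S = 1365/(6.68)² = 30.59 W m⁻².
The baseline emission temperature is T_e = 101.9 K.
TOA radiative forcing: ΔF = −S·Δα/4 = −30.59·(-0.064)/4 = 0.4894 W m⁻².
Linearising σT⁴ gives d(σT⁴)/dT = 4σT_e³ = 0.2401 W m⁻² per K.
ΔT₀ = ΔF/λ_P = 0.4894/0.2401 = 2.04 K.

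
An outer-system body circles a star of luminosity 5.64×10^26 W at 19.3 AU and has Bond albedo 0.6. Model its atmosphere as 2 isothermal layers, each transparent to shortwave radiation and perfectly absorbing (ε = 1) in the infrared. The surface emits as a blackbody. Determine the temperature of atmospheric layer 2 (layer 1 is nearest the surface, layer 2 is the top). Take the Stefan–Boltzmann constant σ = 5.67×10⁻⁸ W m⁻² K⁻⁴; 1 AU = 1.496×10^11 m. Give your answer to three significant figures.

55.5 kelvin

d = 19.3 × 1.496×10^11 m = 2.887×10^12 m.
S = L/(4πd²) = 5.384 W m⁻².
The effective emission temperature is T_e = [S(1−α)/(4σ)]^¼ = 55.51 K.
In the N-layer model, layer k (counted from the surface) has T_k = (N+1−k)^(1/4)·T_e.
T_2 = (1)^(1/4)·55.51 = 55.51 K.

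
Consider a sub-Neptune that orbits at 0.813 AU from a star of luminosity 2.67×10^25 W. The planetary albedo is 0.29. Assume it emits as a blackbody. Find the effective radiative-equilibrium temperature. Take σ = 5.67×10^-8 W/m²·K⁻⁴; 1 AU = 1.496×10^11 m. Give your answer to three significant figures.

d = 0.813 × 1.496×10^11 m = 1.216×10^11 m.
Flux at the orbit: S = L/(4πd²) = 2.67×10^25/(4π·(1.22×10^11)²) = 143.6 W/m².
Absorbed flux (global mean): S(1−α)/4 = 143.6·0.71/4 = 25.50 W/m².
In equilibrium σT⁴ equals this, so T = 145.6 K.

146 kelvin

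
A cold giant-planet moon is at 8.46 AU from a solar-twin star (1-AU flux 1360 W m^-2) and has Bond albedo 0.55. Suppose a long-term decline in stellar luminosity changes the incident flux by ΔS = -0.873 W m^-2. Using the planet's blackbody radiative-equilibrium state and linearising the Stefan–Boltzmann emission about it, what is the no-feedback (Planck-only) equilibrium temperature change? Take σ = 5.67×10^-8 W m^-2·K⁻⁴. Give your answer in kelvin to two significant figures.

Irradiance scales as 1/d², so S = 1360 W m^-2 × (1/8.46)² = 19.00 W m^-2.
The baseline emission temperature is T_e = 78.36 K.
ΔF = Δ[S(1−α)]/4 = (1−0.55)·-0.873/4 = -0.09821 W m^-2.
Planck response: λ_P = 4σT_e³ = 4·5.67×10⁻⁸·(78.36)³ = 0.1091 W m^-2/K.
Hence the no-feedback warming is ΔF/(4σT_e³) = -0.900 K.

-0.90 kelvin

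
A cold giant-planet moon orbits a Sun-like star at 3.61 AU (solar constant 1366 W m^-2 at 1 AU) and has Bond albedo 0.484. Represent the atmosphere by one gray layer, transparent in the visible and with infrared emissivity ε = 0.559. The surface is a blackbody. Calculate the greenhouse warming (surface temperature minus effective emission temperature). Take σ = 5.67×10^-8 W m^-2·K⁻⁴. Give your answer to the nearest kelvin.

By the inverse-square law, S = 1366/3.61² = 104.8 W m^-2.
At the top of the atmosphere, σT_e⁴ = S(1−α)/4 = 13.52 W m^-2, giving T_e = 124.3 K.
The surface balance (absorbed SW + ε·downward IR = σT_s⁴) with T_a⁴ = T_s⁴/2 reduces to T_s = T_e·[2/(2−ε)]^¼ = 134.9 K.
The atmosphere warms the surface by 10.61 K.

11 K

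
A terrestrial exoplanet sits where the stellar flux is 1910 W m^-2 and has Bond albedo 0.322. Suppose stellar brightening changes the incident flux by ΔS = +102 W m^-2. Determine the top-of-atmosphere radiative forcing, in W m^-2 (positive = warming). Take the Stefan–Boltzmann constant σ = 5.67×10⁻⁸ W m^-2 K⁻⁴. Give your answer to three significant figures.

17.3 W m^-2

TOA radiative forcing: ΔF = (1−α)ΔS/4 = 0.678·(+102)/4 = 17.29 W m^-2.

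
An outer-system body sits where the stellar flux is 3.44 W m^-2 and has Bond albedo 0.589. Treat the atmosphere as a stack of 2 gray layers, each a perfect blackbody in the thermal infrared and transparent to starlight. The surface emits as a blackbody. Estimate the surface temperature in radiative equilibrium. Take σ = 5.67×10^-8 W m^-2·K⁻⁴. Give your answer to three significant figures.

65.8 kelvin

Top-of-atmosphere balance: σT_e⁴ = S(1−α)/4 = 0.3535 W m^-2 → T_e = 49.97 K.
With N = 2 opaque layers, T_s = (N+1)^(1/4)·T_e = 3^(1/4)·49.97 = 65.76 K.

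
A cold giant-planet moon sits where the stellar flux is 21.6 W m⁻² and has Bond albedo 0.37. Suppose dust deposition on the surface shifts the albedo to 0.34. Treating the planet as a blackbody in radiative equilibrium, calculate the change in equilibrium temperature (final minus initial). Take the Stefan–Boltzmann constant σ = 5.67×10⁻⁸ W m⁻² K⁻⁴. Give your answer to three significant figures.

Before: T₁ = [21.60·0.63/(4σ)]^(1/4) = 88.01 K.
After:  T₂ = [21.60·0.66/(4σ)]^(1/4) = 89.04 K.
Change: 89.04 − 88.01 = 1.030 K.

1.03 K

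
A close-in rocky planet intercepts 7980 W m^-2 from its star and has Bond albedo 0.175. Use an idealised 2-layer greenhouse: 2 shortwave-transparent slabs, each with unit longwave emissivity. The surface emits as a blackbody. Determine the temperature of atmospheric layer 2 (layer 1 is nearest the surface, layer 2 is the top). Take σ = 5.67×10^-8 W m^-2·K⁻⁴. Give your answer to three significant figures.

413 kelvin

OLR = S(1−α)/4 = 1646 W m^-2; the top layer radiates at T_e = 412.8 K.
The net upward flux σT_e⁴ is constant between every pair of levels, so T_k⁴ = (N+1−k)T_e⁴.
T_2 = (1)^(1/4)·412.8 = 412.8 K.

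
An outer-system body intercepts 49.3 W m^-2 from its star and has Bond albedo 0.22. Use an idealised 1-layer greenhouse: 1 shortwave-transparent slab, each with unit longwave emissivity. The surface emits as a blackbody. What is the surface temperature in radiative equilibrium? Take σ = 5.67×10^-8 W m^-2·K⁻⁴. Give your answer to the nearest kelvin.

Top-of-atmosphere balance: σT_e⁴ = S(1−α)/4 = 9.614 W m^-2 → T_e = 114.1 K.
With N = 1 opaque layers, T_s = (N+1)^(1/4)·T_e = 2^(1/4)·114.1 = 135.7 K.

136 K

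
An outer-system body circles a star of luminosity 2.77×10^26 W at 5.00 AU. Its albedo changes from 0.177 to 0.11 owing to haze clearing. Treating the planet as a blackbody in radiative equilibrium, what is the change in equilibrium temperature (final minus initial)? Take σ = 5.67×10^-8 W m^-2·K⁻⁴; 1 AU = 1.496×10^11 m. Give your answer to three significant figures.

2.16 K

Orbital distance: d = 5.00 AU = 7.480×10^11 m.
Flux at the orbit: S = L/(4πd²) = 2.77×10^26/(4π·(7.48×10^11)²) = 39.40 W m^-2.
With α = 0.177, T₁ = 109.3 K.
Final:   T₂ = [S(1−0.11)/(4σ)]^(1/4) = 111.5 K.
Change: 111.5 − 109.3 = 2.161 K.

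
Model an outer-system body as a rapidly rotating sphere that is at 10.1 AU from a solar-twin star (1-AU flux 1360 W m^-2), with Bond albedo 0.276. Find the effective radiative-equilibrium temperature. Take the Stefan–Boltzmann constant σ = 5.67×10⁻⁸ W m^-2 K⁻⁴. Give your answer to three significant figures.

Irradiance scales as 1/d², so S = 1360 W m^-2 × (1/10.1)² = 13.33 W m^-2.
Absorbed flux (global mean): S(1−α)/4 = 13.33·0.724/4 = 2.413 W m^-2.
Balancing against σT⁴: T = (2.413/5.67×10⁻⁸)^(1/4) = 80.77 K.

80.8 kelvin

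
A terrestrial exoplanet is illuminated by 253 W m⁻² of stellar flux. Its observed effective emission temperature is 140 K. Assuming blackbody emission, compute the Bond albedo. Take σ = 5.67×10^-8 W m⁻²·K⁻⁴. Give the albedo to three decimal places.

0.656

Rearranging the radiative balance, α = 1 − 4σT⁴/S.
4σT⁴ = 4·5.67×10⁻⁸·(140)⁴ = 87.13 W m⁻².
1−α = 87.13/253.0 = 0.3444, so α = 0.6556.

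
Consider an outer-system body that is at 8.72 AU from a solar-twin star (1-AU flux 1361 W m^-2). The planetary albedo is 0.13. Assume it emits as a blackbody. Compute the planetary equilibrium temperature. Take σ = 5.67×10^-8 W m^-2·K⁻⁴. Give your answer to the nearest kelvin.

91 K

By the inverse-square law, S = 1361/8.72² = 17.90 W m^-2.
Averaging over the sphere, the absorbed flux is S(1−α)/4 = 3.893 W m^-2.
Balancing against σT⁴: T = (3.893/5.67×10⁻⁸)^(1/4) = 91.03 K.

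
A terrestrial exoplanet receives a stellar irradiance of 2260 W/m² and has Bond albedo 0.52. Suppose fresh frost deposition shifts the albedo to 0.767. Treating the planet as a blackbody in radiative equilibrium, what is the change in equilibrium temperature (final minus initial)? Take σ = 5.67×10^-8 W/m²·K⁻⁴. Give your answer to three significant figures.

Before: T₁ = [2260·0.48/(4σ)]^(1/4) = 263.0 K.
With α = 0.767, T₂ = 219.5 K.
ΔT = T₂ − T₁ = -43.47 K.

-43.5 K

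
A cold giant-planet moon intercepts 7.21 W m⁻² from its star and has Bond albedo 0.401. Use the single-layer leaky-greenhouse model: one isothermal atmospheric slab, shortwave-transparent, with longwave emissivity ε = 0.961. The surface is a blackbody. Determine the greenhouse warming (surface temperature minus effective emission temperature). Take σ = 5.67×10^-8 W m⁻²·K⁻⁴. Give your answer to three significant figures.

The planet radiates to space at T_e = [S(1−α)/(4σ)]^(1/4) = 66.06 K.
Surface balance with a leaky layer gives σT_s⁴ = σT_e⁴·2/(2−ε), so T_s = T_e·[2/(2−0.961)]^(1/4) = 77.81 K.
Greenhouse warming: T_s − T_e = 11.75 K.

11.8 K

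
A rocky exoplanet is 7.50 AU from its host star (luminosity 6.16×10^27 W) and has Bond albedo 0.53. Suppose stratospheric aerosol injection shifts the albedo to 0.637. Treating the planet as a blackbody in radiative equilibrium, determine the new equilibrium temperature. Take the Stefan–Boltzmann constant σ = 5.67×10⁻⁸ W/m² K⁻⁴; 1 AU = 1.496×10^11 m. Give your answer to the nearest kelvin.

Orbital distance: d = 7.50 AU = 1.122×10^12 m.
Flux at the orbit: S = L/(4πd²) = 6.16×10^27/(4π·(1.12×10^12)²) = 389.4 W/m².
New equilibrium: T₂ = [(1−0.637)·389.4/(4σ)]^(1/4) = 158.0 K.

158 K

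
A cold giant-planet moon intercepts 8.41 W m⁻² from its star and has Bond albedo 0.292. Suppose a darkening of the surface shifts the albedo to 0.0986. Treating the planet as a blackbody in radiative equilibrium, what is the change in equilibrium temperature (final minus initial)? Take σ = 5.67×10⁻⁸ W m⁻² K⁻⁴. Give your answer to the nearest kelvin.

With α = 0.292, T₁ = 71.58 K.
Final:   T₂ = [S(1−0.0986)/(4σ)]^(1/4) = 76.04 K.
ΔT = T₂ − T₁ = 4.455 K.

4 K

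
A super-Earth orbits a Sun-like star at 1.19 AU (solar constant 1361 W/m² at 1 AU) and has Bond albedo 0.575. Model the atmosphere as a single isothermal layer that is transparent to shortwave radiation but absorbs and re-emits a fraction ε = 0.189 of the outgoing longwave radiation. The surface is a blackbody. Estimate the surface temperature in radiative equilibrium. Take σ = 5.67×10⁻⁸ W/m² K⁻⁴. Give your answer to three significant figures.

211 K

By the inverse-square law, S = 1361/1.19² = 961.1 W/m².
Effective emission temperature (TOA balance): σT_e⁴ = S(1−α)/4 = 102.1 W/m² → T_e = 206.0 K.
Surface balance with a leaky layer gives σT_s⁴ = σT_e⁴·2/(2−ε), so T_s = T_e·[2/(2−0.189)]^(1/4) = 211.2 K.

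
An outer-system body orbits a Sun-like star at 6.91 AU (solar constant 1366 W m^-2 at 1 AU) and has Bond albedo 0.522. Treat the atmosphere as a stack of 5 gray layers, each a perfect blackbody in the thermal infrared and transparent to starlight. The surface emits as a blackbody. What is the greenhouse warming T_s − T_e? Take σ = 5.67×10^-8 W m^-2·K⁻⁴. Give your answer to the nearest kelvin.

50 kelvin

By the inverse-square law, S = 1366/6.91² = 28.61 W m^-2.
The effective emission temperature is T_e = [S(1−α)/(4σ)]^¼ = 88.12 K.
Surface: T_s = (6)^¼·T_e = 137.9 K.
So the greenhouse effect raises the surface by 137.9 − 88.12 = 49.79 K.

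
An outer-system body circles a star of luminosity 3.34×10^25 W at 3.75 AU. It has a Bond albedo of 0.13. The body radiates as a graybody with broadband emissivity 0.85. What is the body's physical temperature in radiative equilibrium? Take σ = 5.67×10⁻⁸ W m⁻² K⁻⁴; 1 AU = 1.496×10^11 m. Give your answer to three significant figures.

78.6 K

d = 3.75 × 1.496×10^11 m = 5.610×10^11 m.
Spreading L over a sphere of radius d: S = 3.34×10^25/(4π·5.61×10^11²) = 8.445 W m⁻².
Averaging over the sphere, the absorbed flux is S(1−α)/4 = 1.837 W m⁻².
Radiative balance εσT⁴ = 1.837 gives T = [1.837/(0.85·σ)]^(1/4) = 78.57 K.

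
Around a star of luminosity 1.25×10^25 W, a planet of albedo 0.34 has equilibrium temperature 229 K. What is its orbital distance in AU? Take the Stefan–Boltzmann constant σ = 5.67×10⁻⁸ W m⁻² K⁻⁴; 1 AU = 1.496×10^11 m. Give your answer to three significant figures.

Energy balance gives S = 4σT⁴/(1−α) = 945.0 W m⁻².
From L = 4πd²S, d = √(1.25×10^25/(4π·945.0)) = 3.244×10^10 m = 0.2169 AU.

0.217 AU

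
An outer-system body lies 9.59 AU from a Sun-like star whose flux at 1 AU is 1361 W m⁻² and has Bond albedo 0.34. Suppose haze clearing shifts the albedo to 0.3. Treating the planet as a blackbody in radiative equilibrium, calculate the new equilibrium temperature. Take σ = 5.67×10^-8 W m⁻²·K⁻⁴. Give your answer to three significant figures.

By the inverse-square law, S = 1361/9.59² = 14.80 W m⁻².
New equilibrium: T₂ = [(1−0.3)·14.80/(4σ)]^(1/4) = 82.21 K.

82.2 K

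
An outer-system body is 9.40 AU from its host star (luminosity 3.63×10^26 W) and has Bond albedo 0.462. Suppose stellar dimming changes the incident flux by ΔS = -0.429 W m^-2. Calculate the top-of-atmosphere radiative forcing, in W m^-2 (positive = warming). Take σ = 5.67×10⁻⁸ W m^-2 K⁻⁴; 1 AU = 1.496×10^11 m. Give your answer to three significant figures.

-0.0577 W m^-2

d = 9.40 × 1.496×10^11 m = 1.406×10^12 m.
Flux at the orbit: S = L/(4πd²) = 3.63×10^26/(4π·(1.41×10^12)²) = 14.61 W m^-2.
ΔF = Δ[S(1−α)]/4 = (1−0.462)·-0.429/4 = -0.05770 W m^-2.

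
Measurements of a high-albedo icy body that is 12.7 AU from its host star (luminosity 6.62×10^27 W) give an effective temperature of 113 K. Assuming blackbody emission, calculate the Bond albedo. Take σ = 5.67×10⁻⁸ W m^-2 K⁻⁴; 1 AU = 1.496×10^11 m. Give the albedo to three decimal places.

Orbital distance: d = 12.7 AU = 1.900×10^12 m.
Flux at the orbit: S = L/(4πd²) = 6.62×10^27/(4π·(1.90×10^12)²) = 145.9 W m^-2.
Energy balance: S(1−α)/4 = σT⁴, so 1−α = 4σT⁴/S.
4σT⁴ = 4·5.67×10⁻⁸·(113)⁴ = 36.98 W m^-2.
1−α = 36.98/145.9 = 0.2534, so α = 0.7466.

0.747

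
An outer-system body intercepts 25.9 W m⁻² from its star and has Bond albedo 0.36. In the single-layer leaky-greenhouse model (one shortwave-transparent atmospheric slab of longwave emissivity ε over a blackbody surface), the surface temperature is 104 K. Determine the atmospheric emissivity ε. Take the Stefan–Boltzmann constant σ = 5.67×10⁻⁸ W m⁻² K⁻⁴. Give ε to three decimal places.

0.751

TOA balance gives T_e = 92.46 K.
Inverting T_s⁴ = 2T_e⁴/(2−ε): (T_e/T_s)⁴ = 0.6247, so ε = 2(1 − 0.6247) = 0.7505.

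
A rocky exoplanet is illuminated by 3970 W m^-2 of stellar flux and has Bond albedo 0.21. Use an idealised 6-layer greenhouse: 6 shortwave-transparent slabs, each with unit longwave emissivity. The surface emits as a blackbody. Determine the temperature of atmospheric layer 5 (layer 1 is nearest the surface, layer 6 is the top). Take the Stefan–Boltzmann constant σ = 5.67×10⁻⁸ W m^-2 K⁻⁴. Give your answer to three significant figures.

408 kelvin

The effective emission temperature is T_e = [S(1−α)/(4σ)]^¼ = 342.9 K.
In the N-layer model, layer k (counted from the surface) has T_k = (N+1−k)^(1/4)·T_e.
T_5 = (2)^(1/4)·342.9 = 407.8 K.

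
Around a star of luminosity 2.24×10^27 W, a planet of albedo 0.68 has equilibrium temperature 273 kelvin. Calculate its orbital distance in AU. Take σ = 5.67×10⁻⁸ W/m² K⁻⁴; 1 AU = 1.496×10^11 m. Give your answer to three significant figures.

Energy balance gives S = 4σT⁴/(1−α) = 3937 W/m².
Then d = [L/(4πS)]^(1/2) = 2.128×10^11 m, i.e. 1.422 AU.

1.42 AU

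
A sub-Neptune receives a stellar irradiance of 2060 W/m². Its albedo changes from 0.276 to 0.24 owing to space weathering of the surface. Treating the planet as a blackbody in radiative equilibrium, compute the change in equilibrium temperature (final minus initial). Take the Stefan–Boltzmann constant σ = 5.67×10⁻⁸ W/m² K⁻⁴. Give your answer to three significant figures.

3.48 kelvin

Initial: T₁ = [S(1−0.276)/(4σ)]^(1/4) = 284.8 K.
With α = 0.24, T₂ = 288.2 K.
Change: 288.2 − 284.8 = 3.476 K.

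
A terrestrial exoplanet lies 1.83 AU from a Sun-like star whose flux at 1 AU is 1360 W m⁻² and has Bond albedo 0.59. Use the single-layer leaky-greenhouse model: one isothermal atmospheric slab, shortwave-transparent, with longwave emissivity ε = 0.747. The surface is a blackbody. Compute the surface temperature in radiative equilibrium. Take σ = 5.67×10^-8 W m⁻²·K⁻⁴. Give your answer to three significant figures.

Flux at the orbit: S = 1360/(1.83)² = 406.1 W m⁻².
At the top of the atmosphere, σT_e⁴ = S(1−α)/4 = 41.63 W m⁻², giving T_e = 164.6 K.
Surface balance with a leaky layer gives σT_s⁴ = σT_e⁴·2/(2−ε), so T_s = T_e·[2/(2−0.747)]^(1/4) = 185.0 K.

185 kelvin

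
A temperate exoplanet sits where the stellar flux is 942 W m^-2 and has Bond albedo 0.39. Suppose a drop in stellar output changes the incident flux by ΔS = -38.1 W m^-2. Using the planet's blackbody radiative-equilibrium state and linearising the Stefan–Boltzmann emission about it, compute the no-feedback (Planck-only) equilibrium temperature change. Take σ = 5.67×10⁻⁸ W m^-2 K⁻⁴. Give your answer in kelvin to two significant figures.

-2.3 K

Reference equilibrium: T_e = [S(1−α)/(4σ)]^(1/4) = 224.4 K.
Only a fraction (1−α) is absorbed and it's spread over 4πR², so ΔF = (1−α)ΔS/4 = -5.810 W m^-2.
The Planck feedback parameter is 4σT_e³ = 2.561 W m^-2/K.
So ΔT₀ = -5.810/2.561 = -2.27 K.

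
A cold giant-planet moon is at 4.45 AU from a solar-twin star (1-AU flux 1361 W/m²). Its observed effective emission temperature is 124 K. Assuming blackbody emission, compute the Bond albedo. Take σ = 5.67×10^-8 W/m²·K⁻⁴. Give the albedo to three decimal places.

0.220

Flux at the orbit: S = 1361/(4.45)² = 68.73 W/m².
Rearranging the radiative balance, α = 1 − 4σT⁴/S.
4σT⁴ = 4·5.67×10⁻⁸·(124)⁴ = 53.62 W/m².
1−α = 53.62/68.73 = 0.7802, so α = 0.2198.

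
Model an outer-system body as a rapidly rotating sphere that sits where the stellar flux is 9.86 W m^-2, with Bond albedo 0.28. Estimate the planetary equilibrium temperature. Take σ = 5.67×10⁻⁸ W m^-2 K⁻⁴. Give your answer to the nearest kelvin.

Averaging over the sphere, the absorbed flux is S(1−α)/4 = 1.775 W m^-2.
Set σT⁴ = 1.775 → T = (1.775/σ)^(1/4) = 74.80 K.

75 K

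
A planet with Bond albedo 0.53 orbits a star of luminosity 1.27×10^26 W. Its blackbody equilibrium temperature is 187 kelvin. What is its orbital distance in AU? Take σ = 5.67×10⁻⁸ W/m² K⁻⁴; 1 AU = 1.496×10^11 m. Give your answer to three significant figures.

The flux needed for this T is 4σT⁴/(1−0.53) = 590.1 W/m².
From L = 4πd²S, d = √(1.27×10^26/(4π·590.1)) = 1.309×10^11 m = 0.8748 AU.

0.875 AU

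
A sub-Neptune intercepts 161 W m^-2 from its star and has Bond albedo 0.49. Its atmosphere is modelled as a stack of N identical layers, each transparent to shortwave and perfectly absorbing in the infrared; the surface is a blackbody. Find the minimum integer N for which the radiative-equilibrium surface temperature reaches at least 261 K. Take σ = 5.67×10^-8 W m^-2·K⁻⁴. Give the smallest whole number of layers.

The effective emission temperature is T_e = [S(1−α)/(4σ)]^¼ = 137.9 K.
T_s = (N+1)^(1/4)·T_e ≥ 261 K requires N+1 ≥ (T_s/T_e)⁴ = (261/137.9)⁴ = 12.818.
So N ≥ 11.818; the smallest integer is N = 12.

12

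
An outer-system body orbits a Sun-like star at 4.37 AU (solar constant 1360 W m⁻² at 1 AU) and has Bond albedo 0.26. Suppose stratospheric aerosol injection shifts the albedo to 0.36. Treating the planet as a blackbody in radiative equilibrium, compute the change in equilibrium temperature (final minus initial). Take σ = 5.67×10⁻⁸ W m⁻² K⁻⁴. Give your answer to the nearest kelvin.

-4 K

By the inverse-square law, S = 1360/4.37² = 71.22 W m⁻².
Initial: T₁ = [S(1−0.26)/(4σ)]^(1/4) = 123.5 K.
Final:   T₂ = [S(1−0.36)/(4σ)]^(1/4) = 119.1 K.
ΔT = T₂ − T₁ = -4.401 K.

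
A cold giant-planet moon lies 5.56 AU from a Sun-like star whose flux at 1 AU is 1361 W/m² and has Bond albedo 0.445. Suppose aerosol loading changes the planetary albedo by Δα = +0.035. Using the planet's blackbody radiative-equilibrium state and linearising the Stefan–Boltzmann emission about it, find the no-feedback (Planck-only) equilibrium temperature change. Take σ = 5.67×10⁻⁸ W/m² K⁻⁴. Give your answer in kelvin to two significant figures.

-1.6 K

By the inverse-square law, S = 1361/5.56² = 44.03 W/m².
The baseline emission temperature is T_e = 101.9 K.
ΔF = −(S/4)Δα = −(44.03/4)×(+0.035) = -0.3852 W/m².
Linearising σT⁴ gives d(σT⁴)/dT = 4σT_e³ = 0.2398 W/m² per K.
Hence the no-feedback warming is ΔF/(4σT_e³) = -1.61 K.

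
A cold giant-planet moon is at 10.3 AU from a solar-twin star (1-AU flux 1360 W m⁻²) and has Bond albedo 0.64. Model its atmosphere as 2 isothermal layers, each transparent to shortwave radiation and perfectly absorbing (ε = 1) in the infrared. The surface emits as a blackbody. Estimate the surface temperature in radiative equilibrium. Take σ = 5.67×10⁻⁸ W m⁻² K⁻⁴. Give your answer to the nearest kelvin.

88 kelvin

Flux at the orbit: S = 1360/(10.3)² = 12.82 W m⁻².
Top-of-atmosphere balance: σT_e⁴ = S(1−α)/4 = 1.154 W m⁻² → T_e = 67.16 K.
For an N-layer opaque stack, T_s⁴ = (N+1)T_e⁴, hence T_s = (3)^(1/4)×67.16 K = 88.39 K.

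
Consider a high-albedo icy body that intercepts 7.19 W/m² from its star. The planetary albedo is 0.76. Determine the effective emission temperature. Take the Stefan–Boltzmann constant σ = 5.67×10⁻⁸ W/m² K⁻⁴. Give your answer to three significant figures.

The planet absorbs (1−α)S over its disc πR² and re-emits over 4πR², so the mean absorbed flux is (1−0.76)·7.190/4 = 0.4314 W/m².
Set σT⁴ = 0.4314 → T = (0.4314/σ)^(1/4) = 52.52 K.

52.5 kelvin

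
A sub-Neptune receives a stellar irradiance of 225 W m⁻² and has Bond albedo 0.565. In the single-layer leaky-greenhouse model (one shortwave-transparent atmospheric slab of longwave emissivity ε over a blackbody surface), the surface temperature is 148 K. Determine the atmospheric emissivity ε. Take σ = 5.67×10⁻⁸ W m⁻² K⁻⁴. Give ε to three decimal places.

0.201

TOA balance gives T_e = 144.1 K.
Inverting T_s⁴ = 2T_e⁴/(2−ε): (T_e/T_s)⁴ = 0.8995, so ε = 2(1 − 0.8995) = 0.2011.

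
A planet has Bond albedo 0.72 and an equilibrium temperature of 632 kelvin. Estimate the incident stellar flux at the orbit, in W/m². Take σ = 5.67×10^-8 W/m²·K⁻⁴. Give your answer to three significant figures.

1.29×10^5 W/m²

From S(1−α)/4 = σT⁴: S = 4σT⁴/(1−α).
The emitted flux is σT⁴ = 9046 W/m².
So S = 4×9046/(1−0.72) = 1.292×10^5 W/m².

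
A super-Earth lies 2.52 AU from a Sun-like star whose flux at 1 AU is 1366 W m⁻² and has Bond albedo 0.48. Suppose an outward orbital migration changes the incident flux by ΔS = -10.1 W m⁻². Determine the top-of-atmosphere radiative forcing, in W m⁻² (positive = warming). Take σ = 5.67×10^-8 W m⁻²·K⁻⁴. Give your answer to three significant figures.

By the inverse-square law, S = 1366/2.52² = 215.1 W m⁻².
Only a fraction (1−α) is absorbed and it's spread over 4πR², so ΔF = (1−α)ΔS/4 = -1.313 W m⁻².

-1.31 W m⁻²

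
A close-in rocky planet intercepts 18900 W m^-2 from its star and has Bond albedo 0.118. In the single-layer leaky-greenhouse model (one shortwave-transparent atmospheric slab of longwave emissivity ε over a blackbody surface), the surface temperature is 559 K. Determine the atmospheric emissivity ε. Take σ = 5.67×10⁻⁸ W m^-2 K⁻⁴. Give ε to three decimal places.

TOA balance gives T_e = 520.7 K.
Since (2−ε)/2 = (T_e/T_s)⁴ = 0.7527, ε = 0.4945.

0.495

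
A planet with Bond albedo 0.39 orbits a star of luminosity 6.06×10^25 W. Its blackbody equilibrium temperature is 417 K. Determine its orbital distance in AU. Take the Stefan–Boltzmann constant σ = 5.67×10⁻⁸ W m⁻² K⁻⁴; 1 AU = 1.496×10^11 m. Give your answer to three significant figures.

The flux needed for this T is 4σT⁴/(1−0.39) = 11240 W m⁻².
S = L/(4πd²) → d = √(L/4πS) = √(6.06×10^25/(4π·11240)) = 2.071×10^10 m = 0.1384 AU.

0.138 AU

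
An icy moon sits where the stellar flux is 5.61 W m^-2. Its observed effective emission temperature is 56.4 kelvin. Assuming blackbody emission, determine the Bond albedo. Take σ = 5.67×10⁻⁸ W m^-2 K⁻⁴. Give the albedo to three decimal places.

0.591

From σT⁴ = S(1−α)/4 we invert for α: 1−α = 4σT⁴/S.
σT⁴ = 0.5737 W m^-2, so 4σT⁴ = 2.295 W m^-2.
Hence α = 1 − 2.295/5.610 = 0.5909.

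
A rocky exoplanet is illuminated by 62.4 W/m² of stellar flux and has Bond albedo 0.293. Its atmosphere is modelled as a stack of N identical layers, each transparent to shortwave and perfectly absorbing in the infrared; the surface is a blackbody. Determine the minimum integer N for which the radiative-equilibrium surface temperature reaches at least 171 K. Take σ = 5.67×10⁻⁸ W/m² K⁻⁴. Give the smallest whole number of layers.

Top-of-atmosphere balance: σT_e⁴ = S(1−α)/4 = 11.03 W/m² → T_e = 118.1 K.
Since T_s⁴ = (N+1)T_e⁴, we need N ≥ (T_s/T_e)⁴ − 1 = 3.396.
The minimum whole number is N = 4.

4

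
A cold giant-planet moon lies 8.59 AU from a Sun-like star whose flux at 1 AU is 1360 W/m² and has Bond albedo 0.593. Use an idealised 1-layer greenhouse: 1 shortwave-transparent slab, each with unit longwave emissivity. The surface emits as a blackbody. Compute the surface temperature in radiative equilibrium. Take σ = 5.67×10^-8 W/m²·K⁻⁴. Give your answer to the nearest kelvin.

Irradiance scales as 1/d², so S = 1360 W/m² × (1/8.59)² = 18.43 W/m².
Top-of-atmosphere balance: σT_e⁴ = S(1−α)/4 = 1.875 W/m² → T_e = 75.84 K.
For an N-layer opaque stack, T_s⁴ = (N+1)T_e⁴, hence T_s = (2)^(1/4)×75.84 K = 90.18 K.

90 kelvin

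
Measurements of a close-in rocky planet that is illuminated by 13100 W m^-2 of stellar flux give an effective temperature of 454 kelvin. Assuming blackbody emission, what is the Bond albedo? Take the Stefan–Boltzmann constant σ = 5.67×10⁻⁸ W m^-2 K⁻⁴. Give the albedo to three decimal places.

Energy balance: S(1−α)/4 = σT⁴, so 1−α = 4σT⁴/S.
σT⁴ = 2409 W m^-2, so 4σT⁴ = 9635 W m^-2.
1−α = 9635/13100 = 0.7355, so α = 0.2645.

0.264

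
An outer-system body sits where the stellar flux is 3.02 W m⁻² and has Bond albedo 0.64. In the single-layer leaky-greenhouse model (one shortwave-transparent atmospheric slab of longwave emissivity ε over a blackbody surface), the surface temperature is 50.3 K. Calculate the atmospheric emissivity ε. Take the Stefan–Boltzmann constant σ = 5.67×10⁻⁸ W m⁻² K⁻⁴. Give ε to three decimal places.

0.502

First, T_e = [3.020·(1−0.64)/(4σ)]^(1/4) = 46.79 K.
Inverting T_s⁴ = 2T_e⁴/(2−ε): (T_e/T_s)⁴ = 0.7488, so ε = 2(1 − 0.7488) = 0.5023.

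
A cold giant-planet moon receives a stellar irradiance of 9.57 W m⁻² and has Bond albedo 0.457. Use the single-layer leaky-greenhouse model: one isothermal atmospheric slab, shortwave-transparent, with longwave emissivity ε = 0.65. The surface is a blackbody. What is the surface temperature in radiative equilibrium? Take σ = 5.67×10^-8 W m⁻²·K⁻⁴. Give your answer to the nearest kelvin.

76 K

The planet radiates to space at T_e = [S(1−α)/(4σ)]^(1/4) = 69.19 K.
Surface balance with a leaky layer gives σT_s⁴ = σT_e⁴·2/(2−ε), so T_s = T_e·[2/(2−0.65)]^(1/4) = 76.33 K.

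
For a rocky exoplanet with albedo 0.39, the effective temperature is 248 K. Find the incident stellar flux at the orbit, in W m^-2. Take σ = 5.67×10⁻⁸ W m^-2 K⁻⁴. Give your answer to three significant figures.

From S(1−α)/4 = σT⁴: S = 4σT⁴/(1−α).
The emitted flux is σT⁴ = 214.5 W m^-2.
S = 4·214.5/0.61 = 1406 W m^-2.

1410 W m^-2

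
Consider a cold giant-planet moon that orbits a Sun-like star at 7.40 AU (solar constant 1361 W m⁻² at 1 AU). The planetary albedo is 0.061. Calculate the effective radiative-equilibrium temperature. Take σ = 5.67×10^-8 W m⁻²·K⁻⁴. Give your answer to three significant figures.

101 K

Irradiance scales as 1/d², so S = 1361 W m⁻² × (1/7.40)² = 24.85 W m⁻².
Absorbed flux (global mean): S(1−α)/4 = 24.85·0.939/4 = 5.834 W m⁻².
Set σT⁴ = 5.834 → T = (5.834/σ)^(1/4) = 100.7 K.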